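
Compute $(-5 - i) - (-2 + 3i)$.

(-5 - (-2)) + (-1 - 3)i = -3 - 4i


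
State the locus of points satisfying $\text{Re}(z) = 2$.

Re(z) = x where z = x + yi; the equation x = 2 is satisfied by all points with that x-coordinate
Locus: Vertical line x = 2


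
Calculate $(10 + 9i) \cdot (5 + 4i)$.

(a1*a2 - b1*b2) + (a1*b2 + b1*a2)i
= (50 - 36) + (40 + 45)i
= 14 + 85i


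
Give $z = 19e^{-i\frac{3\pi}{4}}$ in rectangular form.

a = r cos θ = 19 * -sqrt(2)/2 = -19*sqrt(2)/2
b = r sin θ = 19 * -sqrt(2)/2 = -19*sqrt(2)/2
z = -19*sqrt(2)/2 - (19*sqrt(2)/2)i


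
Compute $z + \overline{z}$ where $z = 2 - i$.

z + conjugate(z) = (a + bi) + (a - bi) = 2a
= 2 * 2 = 4


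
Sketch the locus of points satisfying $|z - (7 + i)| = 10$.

|z - z0| = r describes a circle centered at z0 with radius r
Here z0 = 7 + i and r = 10
Locus: Circle centered at (7, 1) with radius 10


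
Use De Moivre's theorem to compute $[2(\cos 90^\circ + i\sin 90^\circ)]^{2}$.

By De Moivre: z^n = r^n(cos(nθ) + i sin(nθ))
= 2^2(cos(2*90°) + i sin(2*90°))
= 4(cos 180° + i sin 180°)
= -4


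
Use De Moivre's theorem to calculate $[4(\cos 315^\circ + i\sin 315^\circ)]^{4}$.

By De Moivre: z^n = r^n(cos(nθ) + i sin(nθ))
= 4^4(cos(4*315°) + i sin(4*315°))
= 256(cos 180° + i sin 180°)
= -256


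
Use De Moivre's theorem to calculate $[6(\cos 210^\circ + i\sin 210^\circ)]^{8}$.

By De Moivre: z^n = r^n(cos(nθ) + i sin(nθ))
= 6^8(cos(8*210°) + i sin(8*210°))
= 1679616(cos 240° + i sin 240°)
= -839808 - 839808*sqrt(3)i


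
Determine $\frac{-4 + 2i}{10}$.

Divisor is real, so divide each part by 10:
= -2/5 + (1/5)i


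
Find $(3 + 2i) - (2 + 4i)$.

(3 - 2) + (2 - 4)i = 1 - 2i


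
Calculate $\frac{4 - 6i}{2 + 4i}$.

Multiply numerator and denominator by conjugate (2 - 4i):
= (4 - 6i)(2 - 4i) / (2^2 + 4^2)
= (-16 - 28i) / 20
Divide through by 4: (-4 - 7i) / 5
= -4/5 - (7/5)i


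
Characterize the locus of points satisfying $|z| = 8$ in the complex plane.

|z| = 8 means sqrt(x^2 + y^2) = 8
This is a circle of radius 8 centered at the origin


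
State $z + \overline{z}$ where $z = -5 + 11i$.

z + conjugate(z) = (a + bi) + (a - bi) = 2a
= 2 * (-5) = -10


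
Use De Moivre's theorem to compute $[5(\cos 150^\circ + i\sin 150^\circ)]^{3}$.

By De Moivre: z^n = r^n(cos(nθ) + i sin(nθ))
= 5^3(cos(3*150°) + i sin(3*150°))
= 125(cos 90° + i sin 90°)
= 125i


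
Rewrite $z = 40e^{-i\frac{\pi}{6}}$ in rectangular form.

a = r cos θ = 40 * sqrt(3)/2 = 20*sqrt(3)
b = r sin θ = 40 * -1/2 = -20
z = 20*sqrt(3) - 20i


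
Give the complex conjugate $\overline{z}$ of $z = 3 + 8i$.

If z = a + bi, then conjugate(z) = a - bi
conjugate(3 + 8i) = 3 - 8i


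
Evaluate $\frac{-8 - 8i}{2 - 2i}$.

Multiply numerator and denominator by conjugate (2 + 2i):
= (-8 - 8i)(2 + 2i) / (2^2 + (-2)^2)
= (-32i) / 8
= -4i


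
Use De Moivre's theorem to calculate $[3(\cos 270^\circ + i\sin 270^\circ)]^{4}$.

By De Moivre: z^n = r^n(cos(nθ) + i sin(nθ))
= 3^4(cos(4*270°) + i sin(4*270°))
= 81(cos 0° + i sin 0°)
= 81


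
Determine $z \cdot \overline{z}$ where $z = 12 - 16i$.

z * conjugate(z) = |z|^2 = a^2 + b^2
= 12^2 + (-16)^2 = 400


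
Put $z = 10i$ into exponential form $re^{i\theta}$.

r = |z| = sqrt((0)^2 + (10)^2) = sqrt(0 + 100) = sqrt(100) = 10
a = 0 and b > 0, so z lies on the positive imaginary axis: θ = 90° = π/2
z = 10e^(i*π/2)


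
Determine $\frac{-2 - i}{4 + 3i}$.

Multiply numerator and denominator by conjugate (4 - 3i):
= (-2 - i)(4 - 3i) / (4^2 + 3^2)
= (-11 + 2i) / 25
= -11/25 + (2/25)i


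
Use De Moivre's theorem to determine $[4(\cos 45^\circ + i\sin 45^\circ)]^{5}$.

By De Moivre: z^n = r^n(cos(nθ) + i sin(nθ))
= 4^5(cos(5*45°) + i sin(5*45°))
= 1024(cos 225° + i sin 225°)
= -512*sqrt(2) - 512*sqrt(2)i


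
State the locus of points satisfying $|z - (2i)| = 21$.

|z - z0| = r describes a circle centered at z0 with radius r
Here z0 = 2i and r = 21
Locus: Circle centered at (0, 2) with radius 21


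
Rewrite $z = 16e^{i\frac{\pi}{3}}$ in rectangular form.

a = r cos θ = 16 * 1/2 = 8
b = r sin θ = 16 * sqrt(3)/2 = 8*sqrt(3)
z = 8 + 8*sqrt(3)i


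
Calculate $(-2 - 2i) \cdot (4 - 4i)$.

(a1*a2 - b1*b2) + (a1*b2 + b1*a2)i
= (-8 - 8) + (8 + (-8))i
= -16


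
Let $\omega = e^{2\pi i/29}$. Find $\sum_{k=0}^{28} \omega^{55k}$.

Let ζ = ω^55 = e^(2πi·55/29). Since 29 ∤ 55, ζ ≠ 1.
Sum = Σ_{k=0}^{28} ζ^k = (ζ^29 - 1)/(ζ - 1) = (ω^{55·29} - 1)/(ζ - 1) = (1 - 1)/(ζ - 1) = 0


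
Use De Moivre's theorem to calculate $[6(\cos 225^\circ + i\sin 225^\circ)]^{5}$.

By De Moivre: z^n = r^n(cos(nθ) + i sin(nθ))
= 6^5(cos(5*225°) + i sin(5*225°))
= 7776(cos 45° + i sin 45°)
= 3888*sqrt(2) + 3888*sqrt(2)i


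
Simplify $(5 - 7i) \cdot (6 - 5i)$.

(a1*a2 - b1*b2) + (a1*b2 + b1*a2)i
= (30 - 35) + (-25 + (-42))i
= -5 - 67i


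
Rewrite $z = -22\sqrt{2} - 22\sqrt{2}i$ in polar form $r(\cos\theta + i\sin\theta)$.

r = |z| = sqrt(a^2 + b^2) = sqrt((-22*sqrt(2))^2 + (-22*sqrt(2))^2) = sqrt(968 + 968) = sqrt(1936) = 44
θ = arctan(b/a) = arctan(-31.1127/-31.1127) (quadrant-adjusted) = 225°
z = 44(cos 225° + i sin 225°)


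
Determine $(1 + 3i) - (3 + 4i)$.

(1 - 3) + (3 - 4)i = -2 - i


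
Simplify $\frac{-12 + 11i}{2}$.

Divisor is real, so divide each part by 2:
= -6 + (11/2)i


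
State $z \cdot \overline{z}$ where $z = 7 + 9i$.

z * conjugate(z) = |z|^2 = a^2 + b^2
= 7^2 + 9^2 = 130


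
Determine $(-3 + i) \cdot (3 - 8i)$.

(a1*a2 - b1*b2) + (a1*b2 + b1*a2)i
= (-9 - (-8)) + (24 + 3)i
= -1 + 27i


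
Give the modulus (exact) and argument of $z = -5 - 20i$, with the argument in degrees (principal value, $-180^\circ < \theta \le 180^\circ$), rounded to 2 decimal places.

|z| = sqrt((-5)^2 + (-20)^2) = sqrt(425)
arg(z) = arctan(b/a) = arctan(-20/-5) (quadrant-adjusted) = -104.04°


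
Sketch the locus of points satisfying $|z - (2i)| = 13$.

|z - z0| = r describes a circle centered at z0 with radius r
Here z0 = 2i and r = 13
Locus: Circle centered at (0, 2) with radius 13


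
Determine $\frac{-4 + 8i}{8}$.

Divisor is real, so divide each part by 8:
= -1/2 + i


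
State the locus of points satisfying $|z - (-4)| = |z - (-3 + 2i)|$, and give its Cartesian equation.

|z - z1| = |z - z2| means z is equidistant from z1 and z2,
i.e. the perpendicular bisector of the segment from (-4, 0) to (-3, 2) (midpoint (-7/2, 1)).
With z = x + yi, square both sides:
(x - (-4))^2 + (y - 0)^2 = (x - (-3))^2 + (y - 2)^2
The x^2 and y^2 terms cancel: 2x + 4y = 13 - 16 = -3
Simplify: 2x + 4y = -3
Locus: Perpendicular bisector of the segment from (-4, 0) to (-3, 2): the line 2x + 4y = -3


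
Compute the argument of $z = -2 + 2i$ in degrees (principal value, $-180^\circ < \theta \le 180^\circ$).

θ = arctan(b/a) = arctan(2/-2) (quadrant-adjusted) = 135°


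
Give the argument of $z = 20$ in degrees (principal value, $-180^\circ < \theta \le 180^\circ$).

b = 0 and a > 0, so z lies on the positive real axis: θ = 0°


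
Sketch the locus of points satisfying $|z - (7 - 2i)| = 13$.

|z - z0| = r describes a circle centered at z0 with radius r
Here z0 = 7 - 2i and r = 13
Locus: Circle centered at (7, -2) with radius 13


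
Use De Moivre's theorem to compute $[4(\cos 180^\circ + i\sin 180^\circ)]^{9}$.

By De Moivre: z^n = r^n(cos(nθ) + i sin(nθ))
= 4^9(cos(9*180°) + i sin(9*180°))
= 262144(cos 180° + i sin 180°)
= -262144


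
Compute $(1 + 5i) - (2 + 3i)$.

(1 - 2) + (5 - 3)i = -1 + 2i


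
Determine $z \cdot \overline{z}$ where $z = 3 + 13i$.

z * conjugate(z) = |z|^2 = a^2 + b^2
= 3^2 + 13^2 = 178


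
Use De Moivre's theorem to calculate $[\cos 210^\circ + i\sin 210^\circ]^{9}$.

By De Moivre: z^n = r^n(cos(nθ) + i sin(nθ))
= 1^9(cos(9*210°) + i sin(9*210°))
= 1(cos 90° + i sin 90°)
= i


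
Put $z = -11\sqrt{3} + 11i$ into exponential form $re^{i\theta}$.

r = |z| = sqrt((-11*sqrt(3))^2 + (11)^2) = sqrt(363 + 121) = sqrt(484) = 22
θ = arctan(b/a) = arctan(11/-19.0526) (quadrant-adjusted) = 150° = 5π/6
z = 22e^(i*5π/6)


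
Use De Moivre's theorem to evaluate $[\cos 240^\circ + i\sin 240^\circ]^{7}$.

By De Moivre: z^n = r^n(cos(nθ) + i sin(nθ))
= 1^7(cos(7*240°) + i sin(7*240°))
= 1(cos 240° + i sin 240°)
= -1/2 - (sqrt(3)/2)i


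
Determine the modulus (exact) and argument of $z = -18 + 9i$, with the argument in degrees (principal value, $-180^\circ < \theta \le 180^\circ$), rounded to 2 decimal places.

|z| = sqrt((-18)^2 + 9^2) = sqrt(405)
arg(z) = arctan(b/a) = arctan(9/-18) (quadrant-adjusted) = 153.43°


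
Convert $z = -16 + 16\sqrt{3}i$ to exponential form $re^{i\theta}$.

r = |z| = sqrt((-16)^2 + (16*sqrt(3))^2) = sqrt(256 + 768) = sqrt(1024) = 32
θ = arctan(b/a) = arctan(27.7128/-16) (quadrant-adjusted) = 120° = 2π/3
z = 32e^(i*2π/3)


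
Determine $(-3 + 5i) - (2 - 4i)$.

(-3 - 2) + (5 - (-4))i = -5 + 9i


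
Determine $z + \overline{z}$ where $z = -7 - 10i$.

z + conjugate(z) = (a + bi) + (a - bi) = 2a
= 2 * (-7) = -14


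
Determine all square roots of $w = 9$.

|w| = 9, arg(w) = 0°
Root modulus = 9^(1/2) = 3
Root arguments: θ_k = (0° + 360°k)/2 for k = 0, 1, ..., 1
Roots: 3, -3


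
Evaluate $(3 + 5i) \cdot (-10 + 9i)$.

(a1*a2 - b1*b2) + (a1*b2 + b1*a2)i
= (-30 - 45) + (27 + (-50))i
= -75 - 23i


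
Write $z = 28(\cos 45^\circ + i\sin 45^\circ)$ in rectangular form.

a = r cos θ = 28 * sqrt(2)/2 = 14*sqrt(2)
b = r sin θ = 28 * sqrt(2)/2 = 14*sqrt(2)
z = 14*sqrt(2) + 14*sqrt(2)i


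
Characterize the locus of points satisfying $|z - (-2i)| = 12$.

|z - z0| = r describes a circle centered at z0 with radius r
Here z0 = -2i and r = 12
Locus: Circle centered at (0, -2) with radius 12


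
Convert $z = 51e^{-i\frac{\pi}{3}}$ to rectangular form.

a = r cos θ = 51 * 1/2 = 51/2
b = r sin θ = 51 * -sqrt(3)/2 = -51*sqrt(3)/2
z = 51/2 - (51*sqrt(3)/2)i


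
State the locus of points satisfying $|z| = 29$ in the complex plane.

|z| = 29 means sqrt(x^2 + y^2) = 29
This is a circle of radius 29 centered at the origin


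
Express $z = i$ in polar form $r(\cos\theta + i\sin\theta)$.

r = |z| = sqrt(a^2 + b^2) = sqrt((0)^2 + (1)^2) = sqrt(0 + 1) = sqrt(1) = 1
a = 0 and b > 0, so z lies on the positive imaginary axis: θ = 90°
z = 1(cos 90° + i sin 90°)


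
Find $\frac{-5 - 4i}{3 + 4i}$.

Multiply numerator and denominator by conjugate (3 - 4i):
= (-5 - 4i)(3 - 4i) / (3^2 + 4^2)
= (-31 + 8i) / 25
= -31/25 + (8/25)i


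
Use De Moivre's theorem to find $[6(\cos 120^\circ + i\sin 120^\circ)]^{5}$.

By De Moivre: z^n = r^n(cos(nθ) + i sin(nθ))
= 6^5(cos(5*120°) + i sin(5*120°))
= 7776(cos 240° + i sin 240°)
= -3888 - 3888*sqrt(3)i


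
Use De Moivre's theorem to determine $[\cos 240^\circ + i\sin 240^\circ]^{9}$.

By De Moivre: z^n = r^n(cos(nθ) + i sin(nθ))
= 1^9(cos(9*240°) + i sin(9*240°))
= 1(cos 0° + i sin 0°)
= 1


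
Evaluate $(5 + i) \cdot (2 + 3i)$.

(a1*a2 - b1*b2) + (a1*b2 + b1*a2)i
= (10 - 3) + (15 + 2)i
= 7 + 17i


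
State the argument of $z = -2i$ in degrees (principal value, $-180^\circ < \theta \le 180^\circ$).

a = 0 and b < 0, so z lies on the negative imaginary axis: θ = -90°


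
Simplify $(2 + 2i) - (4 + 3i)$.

(2 - 4) + (2 - 3)i = -2 - i


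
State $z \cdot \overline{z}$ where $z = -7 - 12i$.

z * conjugate(z) = |z|^2 = a^2 + b^2
= (-7)^2 + (-12)^2 = 193


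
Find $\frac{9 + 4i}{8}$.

Divisor is real, so divide each part by 8:
= 9/8 + (1/2)i


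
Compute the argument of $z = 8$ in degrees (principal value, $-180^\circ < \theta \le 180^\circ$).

b = 0 and a > 0, so z lies on the positive real axis: θ = 0°


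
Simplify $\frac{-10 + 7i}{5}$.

Divisor is real, so divide each part by 5:
= -2 + (7/5)i


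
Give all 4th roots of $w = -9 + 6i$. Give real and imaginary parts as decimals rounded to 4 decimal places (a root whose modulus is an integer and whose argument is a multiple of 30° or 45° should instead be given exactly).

|w| = sqrt(117) ≈ 10.816654, arg(w) ≈ 146.309932°
Root modulus = sqrt(117)^(1/4) ≈ 1.813524
Root arguments: θ_k = (arg(w) + 360°k)/4 for k = 0, 1, ..., 3
Compute each root as (root modulus)(cos θ_k + i sin θ_k) using full-precision intermediates, then round to 4 decimal places.
Roots: 1.4564 + 1.0807i, -1.0807 + 1.4564i, -1.4564 - 1.0807i, 1.0807 - 1.4564i


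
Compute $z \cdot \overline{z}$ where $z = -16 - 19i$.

z * conjugate(z) = |z|^2 = a^2 + b^2
= (-16)^2 + (-19)^2 = 617


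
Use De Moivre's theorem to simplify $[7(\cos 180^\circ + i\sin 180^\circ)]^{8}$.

By De Moivre: z^n = r^n(cos(nθ) + i sin(nθ))
= 7^8(cos(8*180°) + i sin(8*180°))
= 5764801(cos 0° + i sin 0°)
= 5764801


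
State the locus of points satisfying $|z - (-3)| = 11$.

|z - z0| = r describes a circle centered at z0 with radius r
Here z0 = -3 and r = 11
Locus: Circle centered at (-3, 0) with radius 11


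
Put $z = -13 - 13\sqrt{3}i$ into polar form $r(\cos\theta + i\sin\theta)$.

r = |z| = sqrt(a^2 + b^2) = sqrt((-13)^2 + (-13*sqrt(3))^2) = sqrt(169 + 507) = sqrt(676) = 26
θ = arctan(b/a) = arctan(-22.5167/-13) (quadrant-adjusted) = 240°
z = 26(cos 240° + i sin 240°)


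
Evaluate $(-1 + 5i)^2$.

(a + bi)^2 = a^2 - b^2 + 2abi
= (-1)^2 - 5^2 + 2*(-1)*5i
= -24 - 10i


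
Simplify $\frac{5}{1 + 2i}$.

Multiply numerator and denominator by conjugate (1 - 2i):
= (5)(1 - 2i) / (1^2 + 2^2)
= (5 - 10i) / 5
= 1 - 2i


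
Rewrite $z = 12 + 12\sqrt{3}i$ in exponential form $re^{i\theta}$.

r = |z| = sqrt((12)^2 + (12*sqrt(3))^2) = sqrt(144 + 432) = sqrt(576) = 24
θ = arctan(b/a) = arctan(20.7846/12) (quadrant-adjusted) = 60° = π/3
z = 24e^(i*π/3)


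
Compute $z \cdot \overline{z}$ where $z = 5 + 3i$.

z * conjugate(z) = |z|^2 = a^2 + b^2
= 5^2 + 3^2 = 34


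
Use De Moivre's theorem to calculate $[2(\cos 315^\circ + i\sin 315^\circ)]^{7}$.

By De Moivre: z^n = r^n(cos(nθ) + i sin(nθ))
= 2^7(cos(7*315°) + i sin(7*315°))
= 128(cos 45° + i sin 45°)
= 64*sqrt(2) + 64*sqrt(2)i


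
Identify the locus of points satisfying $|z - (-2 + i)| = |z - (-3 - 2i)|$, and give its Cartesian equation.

|z - z1| = |z - z2| means z is equidistant from z1 and z2,
i.e. the perpendicular bisector of the segment from (-2, 1) to (-3, -2) (midpoint (-5/2, -1/2)).
With z = x + yi, square both sides:
(x - (-2))^2 + (y - 1)^2 = (x - (-3))^2 + (y - (-2))^2
The x^2 and y^2 terms cancel: -2x + (-6)y = 13 - 5 = 8
Simplify: x + 3y = -4
Locus: Perpendicular bisector of the segment from (-2, 1) to (-3, -2): the line x + 3y = -4


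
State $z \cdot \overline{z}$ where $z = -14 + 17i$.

z * conjugate(z) = |z|^2 = a^2 + b^2
= (-14)^2 + 17^2 = 485


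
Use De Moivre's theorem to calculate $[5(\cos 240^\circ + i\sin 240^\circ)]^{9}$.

By De Moivre: z^n = r^n(cos(nθ) + i sin(nθ))
= 5^9(cos(9*240°) + i sin(9*240°))
= 1953125(cos 0° + i sin 0°)
= 1953125


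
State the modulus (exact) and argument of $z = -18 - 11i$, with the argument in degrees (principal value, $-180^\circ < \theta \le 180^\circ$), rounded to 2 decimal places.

|z| = sqrt((-18)^2 + (-11)^2) = sqrt(445)
arg(z) = arctan(b/a) = arctan(-11/-18) (quadrant-adjusted) = -148.57°


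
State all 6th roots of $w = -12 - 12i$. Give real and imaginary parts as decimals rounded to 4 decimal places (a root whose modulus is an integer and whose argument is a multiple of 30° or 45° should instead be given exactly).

|w| = sqrt(288) ≈ 16.970563, arg(w) = 225°
Root modulus = sqrt(288)^(1/6) ≈ 1.603059
Root arguments: θ_k = (225° + 360°k)/6 for k = 0, 1, ..., 5
Compute each root as (root modulus)(cos θ_k + i sin θ_k) using full-precision intermediates, then round to 4 decimal places.
Roots: 1.2718 + 0.9759i, -0.2092 + 1.5893i, -1.4810 + 0.6135i, -1.2718 - 0.9759i, 0.2092 - 1.5893i, 1.4810 - 0.6135i


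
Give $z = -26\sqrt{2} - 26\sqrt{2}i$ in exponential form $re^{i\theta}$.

r = |z| = sqrt((-26*sqrt(2))^2 + (-26*sqrt(2))^2) = sqrt(1352 + 1352) = sqrt(2704) = 52
θ = arctan(b/a) = arctan(-36.7696/-36.7696) (quadrant-adjusted) = 225° = 5π/4
z = 52e^(i*5π/4)


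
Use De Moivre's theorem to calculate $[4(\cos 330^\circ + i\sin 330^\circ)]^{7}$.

By De Moivre: z^n = r^n(cos(nθ) + i sin(nθ))
= 4^7(cos(7*330°) + i sin(7*330°))
= 16384(cos 150° + i sin 150°)
= -8192*sqrt(3) + 8192i


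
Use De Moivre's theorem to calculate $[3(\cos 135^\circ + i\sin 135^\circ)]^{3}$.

By De Moivre: z^n = r^n(cos(nθ) + i sin(nθ))
= 3^3(cos(3*135°) + i sin(3*135°))
= 27(cos 45° + i sin 45°)
= 27*sqrt(2)/2 + (27*sqrt(2)/2)i


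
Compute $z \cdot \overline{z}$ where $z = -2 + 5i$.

z * conjugate(z) = |z|^2 = a^2 + b^2
= (-2)^2 + 5^2 = 29


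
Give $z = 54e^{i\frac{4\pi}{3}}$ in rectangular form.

a = r cos θ = 54 * -1/2 = -27
b = r sin θ = 54 * -sqrt(3)/2 = -27*sqrt(3)
z = -27 - 27*sqrt(3)i


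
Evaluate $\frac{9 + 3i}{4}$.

Divisor is real, so divide each part by 4:
= 9/4 + (3/4)i


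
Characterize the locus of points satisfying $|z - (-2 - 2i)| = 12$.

|z - z0| = r describes a circle centered at z0 with radius r
Here z0 = -2 - 2i and r = 12
Locus: Circle centered at (-2, -2) with radius 12


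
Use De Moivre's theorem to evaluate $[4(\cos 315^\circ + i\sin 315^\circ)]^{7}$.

By De Moivre: z^n = r^n(cos(nθ) + i sin(nθ))
= 4^7(cos(7*315°) + i sin(7*315°))
= 16384(cos 45° + i sin 45°)
= 8192*sqrt(2) + 8192*sqrt(2)i


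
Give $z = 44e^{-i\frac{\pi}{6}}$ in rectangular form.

a = r cos θ = 44 * sqrt(3)/2 = 22*sqrt(3)
b = r sin θ = 44 * -1/2 = -22
z = 22*sqrt(3) - 22i


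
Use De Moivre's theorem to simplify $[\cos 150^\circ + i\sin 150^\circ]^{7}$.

By De Moivre: z^n = r^n(cos(nθ) + i sin(nθ))
= 1^7(cos(7*150°) + i sin(7*150°))
= 1(cos 330° + i sin 330°)
= sqrt(3)/2 - (1/2)i


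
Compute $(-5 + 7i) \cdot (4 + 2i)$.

(a1*a2 - b1*b2) + (a1*b2 + b1*a2)i
= (-20 - 14) + (-10 + 28)i
= -34 + 18i


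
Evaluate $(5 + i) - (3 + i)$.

(5 - 3) + (1 - 1)i = 2


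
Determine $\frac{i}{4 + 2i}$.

Multiply numerator and denominator by conjugate (4 - 2i):
= (i)(4 - 2i) / (4^2 + 2^2)
= (2 + 4i) / 20
Divide through by 2: (1 + 2i) / 10
= 1/10 + (1/5)i


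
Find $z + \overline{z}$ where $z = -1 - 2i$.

z + conjugate(z) = (a + bi) + (a - bi) = 2a
= 2 * (-1) = -2


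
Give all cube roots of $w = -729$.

|w| = 729, arg(w) = 180°
Root modulus = 729^(1/3) = 9
Root arguments: θ_k = (180° + 360°k)/3 for k = 0, 1, ..., 2
Roots: 9/2 + (9*sqrt(3)/2)i, -9, 9/2 - (9*sqrt(3)/2)i


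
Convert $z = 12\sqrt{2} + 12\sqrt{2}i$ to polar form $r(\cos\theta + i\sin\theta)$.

r = |z| = sqrt(a^2 + b^2) = sqrt((12*sqrt(2))^2 + (12*sqrt(2))^2) = sqrt(288 + 288) = sqrt(576) = 24
θ = arctan(b/a) = arctan(16.9706/16.9706) (quadrant-adjusted) = 45°
z = 24(cos 45° + i sin 45°)


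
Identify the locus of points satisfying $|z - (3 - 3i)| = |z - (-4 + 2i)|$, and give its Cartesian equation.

|z - z1| = |z - z2| means z is equidistant from z1 and z2,
i.e. the perpendicular bisector of the segment from (3, -3) to (-4, 2) (midpoint (-1/2, -1/2)).
With z = x + yi, square both sides:
(x - 3)^2 + (y - (-3))^2 = (x - (-4))^2 + (y - 2)^2
The x^2 and y^2 terms cancel: -14x + 10y = 20 - 18 = 2
Simplify: 7x - 5y = -1
Locus: Perpendicular bisector of the segment from (3, -3) to (-4, 2): the line 7x - 5y = -1


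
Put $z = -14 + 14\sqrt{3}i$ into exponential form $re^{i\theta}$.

r = |z| = sqrt((-14)^2 + (14*sqrt(3))^2) = sqrt(196 + 588) = sqrt(784) = 28
θ = arctan(b/a) = arctan(24.2487/-14) (quadrant-adjusted) = 120° = 2π/3
z = 28e^(i*2π/3)


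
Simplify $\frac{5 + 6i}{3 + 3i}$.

Multiply numerator and denominator by conjugate (3 - 3i):
= (5 + 6i)(3 - 3i) / (3^2 + 3^2)
= (33 + 3i) / 18
Divide through by 3: (11 + i) / 6
= 11/6 + (1/6)i


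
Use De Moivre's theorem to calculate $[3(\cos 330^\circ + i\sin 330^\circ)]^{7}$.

By De Moivre: z^n = r^n(cos(nθ) + i sin(nθ))
= 3^7(cos(7*330°) + i sin(7*330°))
= 2187(cos 150° + i sin 150°)
= -2187*sqrt(3)/2 + (2187/2)i


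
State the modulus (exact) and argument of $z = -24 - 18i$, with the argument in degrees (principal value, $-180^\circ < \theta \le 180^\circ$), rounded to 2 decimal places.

|z| = sqrt((-24)^2 + (-18)^2) = 30
arg(z) = arctan(b/a) = arctan(-18/-24) (quadrant-adjusted) = -143.13°


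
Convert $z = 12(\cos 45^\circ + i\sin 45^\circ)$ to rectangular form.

a = r cos θ = 12 * sqrt(2)/2 = 6*sqrt(2)
b = r sin θ = 12 * sqrt(2)/2 = 6*sqrt(2)
z = 6*sqrt(2) + 6*sqrt(2)i


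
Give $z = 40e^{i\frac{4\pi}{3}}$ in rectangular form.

a = r cos θ = 40 * -1/2 = -20
b = r sin θ = 40 * -sqrt(3)/2 = -20*sqrt(3)
z = -20 - 20*sqrt(3)i


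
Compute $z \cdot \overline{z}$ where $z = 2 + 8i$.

z * conjugate(z) = |z|^2 = a^2 + b^2
= 2^2 + 8^2 = 68


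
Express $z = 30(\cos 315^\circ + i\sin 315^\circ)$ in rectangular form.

a = r cos θ = 30 * sqrt(2)/2 = 15*sqrt(2)
b = r sin θ = 30 * -sqrt(2)/2 = -15*sqrt(2)
z = 15*sqrt(2) - 15*sqrt(2)i


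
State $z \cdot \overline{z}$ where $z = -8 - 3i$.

z * conjugate(z) = |z|^2 = a^2 + b^2
= (-8)^2 + (-3)^2 = 73


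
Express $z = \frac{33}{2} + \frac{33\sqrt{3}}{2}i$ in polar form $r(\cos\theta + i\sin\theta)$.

r = |z| = sqrt(a^2 + b^2) = sqrt((33/2)^2 + (33*sqrt(3)/2)^2) = sqrt(1089/4 + 3267/4) = sqrt(1089) = 33
θ = arctan(b/a) = arctan(28.5788/16.5) (quadrant-adjusted) = 60°
z = 33(cos 60° + i sin 60°)


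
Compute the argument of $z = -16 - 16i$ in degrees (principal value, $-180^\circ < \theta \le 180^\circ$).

θ = arctan(b/a) = arctan(-16/-16) (quadrant-adjusted) = -135°


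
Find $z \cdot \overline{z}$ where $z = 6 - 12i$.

z * conjugate(z) = |z|^2 = a^2 + b^2
= 6^2 + (-12)^2 = 180


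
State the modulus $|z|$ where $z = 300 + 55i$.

|z| = sqrt(a^2 + b^2) = sqrt(300^2 + 55^2) = sqrt(93025) = 305


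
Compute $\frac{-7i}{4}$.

Divisor is real, so divide each part by 4:
= 0 - (7/4)i


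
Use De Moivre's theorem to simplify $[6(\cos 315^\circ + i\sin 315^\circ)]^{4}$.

By De Moivre: z^n = r^n(cos(nθ) + i sin(nθ))
= 6^4(cos(4*315°) + i sin(4*315°))
= 1296(cos 180° + i sin 180°)
= -1296


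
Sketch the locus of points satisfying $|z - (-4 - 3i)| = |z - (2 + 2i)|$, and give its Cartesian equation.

|z - z1| = |z - z2| means z is equidistant from z1 and z2,
i.e. the perpendicular bisector of the segment from (-4, -3) to (2, 2) (midpoint (-1, -1/2)).
With z = x + yi, square both sides:
(x - (-4))^2 + (y - (-3))^2 = (x - 2)^2 + (y - 2)^2
The x^2 and y^2 terms cancel: 12x + 10y = 8 - 25 = -17
Simplify: 12x + 10y = -17
Locus: Perpendicular bisector of the segment from (-4, -3) to (2, 2): the line 12x + 10y = -17


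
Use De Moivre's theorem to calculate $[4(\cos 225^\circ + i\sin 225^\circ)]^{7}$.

By De Moivre: z^n = r^n(cos(nθ) + i sin(nθ))
= 4^7(cos(7*225°) + i sin(7*225°))
= 16384(cos 135° + i sin 135°)
= -8192*sqrt(2) + 8192*sqrt(2)i


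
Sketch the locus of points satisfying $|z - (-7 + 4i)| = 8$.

|z - z0| = r describes a circle centered at z0 with radius r
Here z0 = -7 + 4i and r = 8
Locus: Circle centered at (-7, 4) with radius 8


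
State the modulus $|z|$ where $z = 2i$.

|z| = sqrt(a^2 + b^2) = sqrt(0^2 + 2^2) = sqrt(4) = 2


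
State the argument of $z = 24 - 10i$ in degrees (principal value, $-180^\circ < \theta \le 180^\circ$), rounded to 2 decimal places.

θ = arctan(b/a) = arctan(-10/24) (quadrant-adjusted) = -22.62°


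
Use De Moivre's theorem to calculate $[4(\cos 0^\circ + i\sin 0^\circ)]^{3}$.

By De Moivre: z^n = r^n(cos(nθ) + i sin(nθ))
= 4^3(cos(3*0°) + i sin(3*0°))
= 64(cos 0° + i sin 0°)
= 64


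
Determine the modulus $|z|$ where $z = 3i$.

|z| = sqrt(a^2 + b^2) = sqrt(0^2 + 3^2) = sqrt(9) = 3


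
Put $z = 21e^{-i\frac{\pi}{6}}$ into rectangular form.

a = r cos θ = 21 * sqrt(3)/2 = 21*sqrt(3)/2
b = r sin θ = 21 * -1/2 = -21/2
z = 21*sqrt(3)/2 - (21/2)i


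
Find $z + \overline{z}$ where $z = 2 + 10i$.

z + conjugate(z) = (a + bi) + (a - bi) = 2a
= 2 * 2 = 4


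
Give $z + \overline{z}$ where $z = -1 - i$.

z + conjugate(z) = (a + bi) + (a - bi) = 2a
= 2 * (-1) = -2


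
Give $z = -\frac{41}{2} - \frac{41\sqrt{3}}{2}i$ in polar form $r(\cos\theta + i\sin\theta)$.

r = |z| = sqrt(a^2 + b^2) = sqrt((-41/2)^2 + (-41*sqrt(3)/2)^2) = sqrt(1681/4 + 5043/4) = sqrt(1681) = 41
θ = arctan(b/a) = arctan(-35.507/-20.5) (quadrant-adjusted) = 240°
z = 41(cos 240° + i sin 240°)


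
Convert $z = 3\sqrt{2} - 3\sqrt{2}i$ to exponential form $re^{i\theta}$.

r = |z| = sqrt((3*sqrt(2))^2 + (-3*sqrt(2))^2) = sqrt(18 + 18) = sqrt(36) = 6
θ = arctan(b/a) = arctan(-4.2426/4.2426) (quadrant-adjusted) = -45° = -π/4
z = 6e^(-i*π/4)


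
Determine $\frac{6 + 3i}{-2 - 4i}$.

Multiply numerator and denominator by conjugate (-2 + 4i):
= (6 + 3i)(-2 + 4i) / ((-2)^2 + (-4)^2)
= (-24 + 18i) / 20
Divide through by 2: (-12 + 9i) / 10
= -6/5 + (9/10)i


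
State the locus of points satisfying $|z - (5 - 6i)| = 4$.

|z - z0| = r describes a circle centered at z0 with radius r
Here z0 = 5 - 6i and r = 4
Locus: Circle centered at (5, -6) with radius 4


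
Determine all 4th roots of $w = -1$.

|w| = 1, arg(w) = 180°
Root modulus = 1^(1/4) = 1
Root arguments: θ_k = (180° + 360°k)/4 for k = 0, 1, ..., 3
Roots: sqrt(2)/2 + (sqrt(2)/2)i, -sqrt(2)/2 + (sqrt(2)/2)i, -sqrt(2)/2 - (sqrt(2)/2)i, sqrt(2)/2 - (sqrt(2)/2)i


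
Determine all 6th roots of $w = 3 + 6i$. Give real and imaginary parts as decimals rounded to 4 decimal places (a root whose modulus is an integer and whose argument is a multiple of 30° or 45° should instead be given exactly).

|w| = sqrt(45) ≈ 6.708204, arg(w) ≈ 63.434949°
Root modulus = sqrt(45)^(1/6) ≈ 1.373307
Root arguments: θ_k = (arg(w) + 360°k)/6 for k = 0, 1, ..., 5
Compute each root as (root modulus)(cos θ_k + i sin θ_k) using full-precision intermediates, then round to 4 decimal places.
Roots: 1.3500 + 0.2520i, 0.4568 + 1.2951i, -0.8932 + 1.0431i, -1.3500 - 0.2520i, -0.4568 - 1.2951i, 0.8932 - 1.0431i


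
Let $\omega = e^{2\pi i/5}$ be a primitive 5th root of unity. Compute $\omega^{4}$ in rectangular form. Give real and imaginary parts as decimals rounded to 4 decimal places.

ω^4 = e^(2πi·4/5) = e^(i·8π/5)
= cos(8π/5) + i sin(8π/5)
= 0.3090 - 0.9511i


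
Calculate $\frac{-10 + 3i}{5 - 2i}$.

Multiply numerator and denominator by conjugate (5 + 2i):
= (-10 + 3i)(5 + 2i) / (5^2 + (-2)^2)
= (-56 - 5i) / 29
= -56/29 - (5/29)i


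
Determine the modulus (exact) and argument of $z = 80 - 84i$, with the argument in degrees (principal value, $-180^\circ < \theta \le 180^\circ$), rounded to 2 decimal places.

|z| = sqrt(80^2 + (-84)^2) = 116
arg(z) = arctan(b/a) = arctan(-84/80) (quadrant-adjusted) = -46.40°


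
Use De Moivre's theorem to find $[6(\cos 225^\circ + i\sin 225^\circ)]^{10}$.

By De Moivre: z^n = r^n(cos(nθ) + i sin(nθ))
= 6^10(cos(10*225°) + i sin(10*225°))
= 60466176(cos 90° + i sin 90°)
= 60466176i


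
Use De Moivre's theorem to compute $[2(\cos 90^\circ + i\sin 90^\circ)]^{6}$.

By De Moivre: z^n = r^n(cos(nθ) + i sin(nθ))
= 2^6(cos(6*90°) + i sin(6*90°))
= 64(cos 180° + i sin 180°)
= -64


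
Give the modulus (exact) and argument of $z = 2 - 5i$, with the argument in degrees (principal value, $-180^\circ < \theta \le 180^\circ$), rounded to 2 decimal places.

|z| = sqrt(2^2 + (-5)^2) = sqrt(29)
arg(z) = arctan(b/a) = arctan(-5/2) (quadrant-adjusted) = -68.20°


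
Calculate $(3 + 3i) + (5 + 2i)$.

(3 + 5) + (3 + 2)i = 8 + 5i


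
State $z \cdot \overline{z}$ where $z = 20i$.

z * conjugate(z) = |z|^2 = a^2 + b^2
= 0^2 + 20^2 = 400


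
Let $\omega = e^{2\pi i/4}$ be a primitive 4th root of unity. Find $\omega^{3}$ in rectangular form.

ω^3 = e^(2πi·3/4) = e^(i·3π/2)
= cos(3π/2) + i sin(3π/2)
= -i


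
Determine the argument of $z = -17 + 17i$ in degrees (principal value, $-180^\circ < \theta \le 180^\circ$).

θ = arctan(b/a) = arctan(17/-17) (quadrant-adjusted) = 135°


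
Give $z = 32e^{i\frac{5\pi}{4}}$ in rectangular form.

a = r cos θ = 32 * -sqrt(2)/2 = -16*sqrt(2)
b = r sin θ = 32 * -sqrt(2)/2 = -16*sqrt(2)
z = -16*sqrt(2) - 16*sqrt(2)i


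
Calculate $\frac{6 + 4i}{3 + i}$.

Multiply numerator and denominator by conjugate (3 - i):
= (6 + 4i)(3 - i) / (3^2 + 1^2)
= (22 + 6i) / 10
Divide through by 2: (11 + 3i) / 5
= 11/5 + (3/5)i


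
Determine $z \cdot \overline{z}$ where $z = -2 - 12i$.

z * conjugate(z) = |z|^2 = a^2 + b^2
= (-2)^2 + (-12)^2 = 148


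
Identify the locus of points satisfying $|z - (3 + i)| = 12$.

|z - z0| = r describes a circle centered at z0 with radius r
Here z0 = 3 + i and r = 12
Locus: Circle centered at (3, 1) with radius 12


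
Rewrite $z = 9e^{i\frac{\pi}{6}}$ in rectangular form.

a = r cos θ = 9 * sqrt(3)/2 = 9*sqrt(3)/2
b = r sin θ = 9 * 1/2 = 9/2
z = 9*sqrt(3)/2 + (9/2)i


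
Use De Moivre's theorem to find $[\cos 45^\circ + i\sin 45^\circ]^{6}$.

By De Moivre: z^n = r^n(cos(nθ) + i sin(nθ))
= 1^6(cos(6*45°) + i sin(6*45°))
= 1(cos 270° + i sin 270°)
= -i


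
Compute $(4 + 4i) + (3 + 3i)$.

(4 + 3) + (4 + 3)i = 7 + 7i


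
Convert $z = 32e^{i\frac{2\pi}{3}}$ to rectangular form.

a = r cos θ = 32 * -1/2 = -16
b = r sin θ = 32 * sqrt(3)/2 = 16*sqrt(3)
z = -16 + 16*sqrt(3)i


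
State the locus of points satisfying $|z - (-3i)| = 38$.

|z - z0| = r describes a circle centered at z0 with radius r
Here z0 = -3i and r = 38
Locus: Circle centered at (0, -3) with radius 38


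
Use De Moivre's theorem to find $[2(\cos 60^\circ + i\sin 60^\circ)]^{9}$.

By De Moivre: z^n = r^n(cos(nθ) + i sin(nθ))
= 2^9(cos(9*60°) + i sin(9*60°))
= 512(cos 180° + i sin 180°)
= -512


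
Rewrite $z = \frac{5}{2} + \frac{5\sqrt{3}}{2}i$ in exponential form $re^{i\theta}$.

r = |z| = sqrt((5/2)^2 + (5*sqrt(3)/2)^2) = sqrt(25/4 + 75/4) = sqrt(25) = 5
θ = arctan(b/a) = arctan(4.3301/2.5) (quadrant-adjusted) = 60° = π/3
z = 5e^(i*π/3)


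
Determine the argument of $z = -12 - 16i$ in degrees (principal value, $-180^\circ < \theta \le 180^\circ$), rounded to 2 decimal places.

θ = arctan(b/a) = arctan(-16/-12) (quadrant-adjusted) = -126.87°


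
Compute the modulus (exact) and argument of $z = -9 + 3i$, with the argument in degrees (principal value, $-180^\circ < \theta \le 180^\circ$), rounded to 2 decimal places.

|z| = sqrt((-9)^2 + 3^2) = sqrt(90)
arg(z) = arctan(b/a) = arctan(3/-9) (quadrant-adjusted) = 161.57°


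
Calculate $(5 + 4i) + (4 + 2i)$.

(5 + 4) + (4 + 2)i = 9 + 6i


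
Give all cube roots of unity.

ω_k = e^(2πik/3) = cos(2πk/3) + i sin(2πk/3) for k = 0, 1, ..., 2
Roots: 1, -1/2 + (sqrt(3)/2)i, -1/2 - (sqrt(3)/2)i


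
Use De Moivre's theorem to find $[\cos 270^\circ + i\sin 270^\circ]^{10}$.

By De Moivre: z^n = r^n(cos(nθ) + i sin(nθ))
= 1^10(cos(10*270°) + i sin(10*270°))
= 1(cos 180° + i sin 180°)
= -1


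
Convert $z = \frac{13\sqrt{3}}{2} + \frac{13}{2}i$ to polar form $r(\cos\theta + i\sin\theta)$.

r = |z| = sqrt(a^2 + b^2) = sqrt((13*sqrt(3)/2)^2 + (13/2)^2) = sqrt(507/4 + 169/4) = sqrt(169) = 13
θ = arctan(b/a) = arctan(6.5/11.2583) (quadrant-adjusted) = 30°
z = 13(cos 30° + i sin 30°)


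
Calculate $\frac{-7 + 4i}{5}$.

Divisor is real, so divide each part by 5:
= -7/5 + (4/5)i


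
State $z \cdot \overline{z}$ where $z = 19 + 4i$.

z * conjugate(z) = |z|^2 = a^2 + b^2
= 19^2 + 4^2 = 377


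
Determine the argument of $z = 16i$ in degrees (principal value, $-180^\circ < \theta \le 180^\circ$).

a = 0 and b > 0, so z lies on the positive imaginary axis: θ = 90°


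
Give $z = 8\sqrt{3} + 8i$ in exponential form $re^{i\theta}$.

r = |z| = sqrt((8*sqrt(3))^2 + (8)^2) = sqrt(192 + 64) = sqrt(256) = 16
θ = arctan(b/a) = arctan(8/13.8564) (quadrant-adjusted) = 30° = π/6
z = 16e^(i*π/6)


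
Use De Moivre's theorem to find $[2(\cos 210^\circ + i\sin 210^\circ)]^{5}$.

By De Moivre: z^n = r^n(cos(nθ) + i sin(nθ))
= 2^5(cos(5*210°) + i sin(5*210°))
= 32(cos 330° + i sin 330°)
= 16*sqrt(3) - 16i


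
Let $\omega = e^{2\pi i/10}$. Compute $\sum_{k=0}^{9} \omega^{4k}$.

Let ζ = ω^4 = e^(2πi·4/10). Since 10 ∤ 4, ζ ≠ 1.
Sum = Σ_{k=0}^{9} ζ^k = (ζ^10 - 1)/(ζ - 1) = (ω^{4·10} - 1)/(ζ - 1) = (1 - 1)/(ζ - 1) = 0


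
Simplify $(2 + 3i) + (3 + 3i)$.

(2 + 3) + (3 + 3)i = 5 + 6i


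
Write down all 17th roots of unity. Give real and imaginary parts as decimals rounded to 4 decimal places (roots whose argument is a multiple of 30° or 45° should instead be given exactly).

ω_k = e^(2πik/17) = cos(2πk/17) + i sin(2πk/17) for k = 0, 1, ..., 16
Roots: 1, 0.9325 + 0.3612i, 0.7390 + 0.6737i, 0.4457 + 0.8952i, 0.0923 + 0.9957i, -0.2737 + 0.9618i, -0.6026 + 0.7980i, -0.8502 + 0.5264i, -0.9830 + 0.1837i, -0.9830 - 0.1837i, -0.8502 - 0.5264i, -0.6026 - 0.7980i, -0.2737 - 0.9618i, 0.0923 - 0.9957i, 0.4457 - 0.8952i, 0.7390 - 0.6737i, 0.9325 - 0.3612i


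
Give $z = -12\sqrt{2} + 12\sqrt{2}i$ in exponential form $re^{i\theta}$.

r = |z| = sqrt((-12*sqrt(2))^2 + (12*sqrt(2))^2) = sqrt(288 + 288) = sqrt(576) = 24
θ = arctan(b/a) = arctan(16.9706/-16.9706) (quadrant-adjusted) = 135° = 3π/4
z = 24e^(i*3π/4)


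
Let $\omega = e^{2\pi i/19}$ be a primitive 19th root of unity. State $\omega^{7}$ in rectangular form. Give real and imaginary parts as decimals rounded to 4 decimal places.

ω^7 = e^(2πi·7/19) = e^(i·14π/19)
= cos(14π/19) + i sin(14π/19)
= -0.6773 + 0.7357i


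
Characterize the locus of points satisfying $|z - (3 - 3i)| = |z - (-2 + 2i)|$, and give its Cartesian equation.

|z - z1| = |z - z2| means z is equidistant from z1 and z2,
i.e. the perpendicular bisector of the segment from (3, -3) to (-2, 2) (midpoint (1/2, -1/2)).
With z = x + yi, square both sides:
(x - 3)^2 + (y - (-3))^2 = (x - (-2))^2 + (y - 2)^2
The x^2 and y^2 terms cancel: -10x + 10y = 8 - 18 = -10
Simplify: x - y = 1
Locus: Perpendicular bisector of the segment from (3, -3) to (-2, 2): the line x - y = 1


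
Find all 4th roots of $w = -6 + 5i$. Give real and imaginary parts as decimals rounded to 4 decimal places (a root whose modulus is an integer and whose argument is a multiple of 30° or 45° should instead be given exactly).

|w| = sqrt(61) ≈ 7.810250, arg(w) ≈ 140.194429°
Root modulus = sqrt(61)^(1/4) ≈ 1.671730
Root arguments: θ_k = (arg(w) + 360°k)/4 for k = 0, 1, ..., 3
Compute each root as (root modulus)(cos θ_k + i sin θ_k) using full-precision intermediates, then round to 4 decimal places.
Roots: 1.3686 + 0.9600i, -0.9600 + 1.3686i, -1.3686 - 0.9600i, 0.9600 - 1.3686i


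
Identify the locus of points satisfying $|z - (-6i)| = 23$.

|z - z0| = r describes a circle centered at z0 with radius r
Here z0 = -6i and r = 23
Locus: Circle centered at (0, -6) with radius 23


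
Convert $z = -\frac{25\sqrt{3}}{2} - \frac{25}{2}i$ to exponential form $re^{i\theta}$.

r = |z| = sqrt((-25*sqrt(3)/2)^2 + (-25/2)^2) = sqrt(1875/4 + 625/4) = sqrt(625) = 25
θ = arctan(b/a) = arctan(-12.5/-21.6506) (quadrant-adjusted) = -150° = -5π/6
z = 25e^(-i*5π/6)


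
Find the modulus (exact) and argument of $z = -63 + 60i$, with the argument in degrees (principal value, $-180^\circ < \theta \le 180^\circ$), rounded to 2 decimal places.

|z| = sqrt((-63)^2 + 60^2) = 87
arg(z) = arctan(b/a) = arctan(60/-63) (quadrant-adjusted) = 136.40°


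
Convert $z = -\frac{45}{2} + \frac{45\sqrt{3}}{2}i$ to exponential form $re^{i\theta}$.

r = |z| = sqrt((-45/2)^2 + (45*sqrt(3)/2)^2) = sqrt(2025/4 + 6075/4) = sqrt(2025) = 45
θ = arctan(b/a) = arctan(38.9711/-22.5) (quadrant-adjusted) = 120° = 2π/3
z = 45e^(i*2π/3)


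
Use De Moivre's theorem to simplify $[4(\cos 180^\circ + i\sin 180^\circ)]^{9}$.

By De Moivre: z^n = r^n(cos(nθ) + i sin(nθ))
= 4^9(cos(9*180°) + i sin(9*180°))
= 262144(cos 180° + i sin 180°)
= -262144


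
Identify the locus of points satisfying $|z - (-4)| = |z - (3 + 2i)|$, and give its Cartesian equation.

|z - z1| = |z - z2| means z is equidistant from z1 and z2,
i.e. the perpendicular bisector of the segment from (-4, 0) to (3, 2) (midpoint (-1/2, 1)).
With z = x + yi, square both sides:
(x - (-4))^2 + (y - 0)^2 = (x - 3)^2 + (y - 2)^2
The x^2 and y^2 terms cancel: 14x + 4y = 13 - 16 = -3
Simplify: 14x + 4y = -3
Locus: Perpendicular bisector of the segment from (-4, 0) to (3, 2): the line 14x + 4y = -3


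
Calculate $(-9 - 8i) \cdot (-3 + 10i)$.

(a1*a2 - b1*b2) + (a1*b2 + b1*a2)i
= (27 - (-80)) + (-90 + 24)i
= 107 - 66i


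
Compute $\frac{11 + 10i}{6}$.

Divisor is real, so divide each part by 6:
= 11/6 + (5/3)i


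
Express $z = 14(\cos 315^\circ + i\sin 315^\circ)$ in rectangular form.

a = r cos θ = 14 * sqrt(2)/2 = 7*sqrt(2)
b = r sin θ = 14 * -sqrt(2)/2 = -7*sqrt(2)
z = 7*sqrt(2) - 7*sqrt(2)i


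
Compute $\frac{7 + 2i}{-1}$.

Divisor is real, so divide each part by -1:
= -7 - 2i


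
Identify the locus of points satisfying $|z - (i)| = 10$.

|z - z0| = r describes a circle centered at z0 with radius r
Here z0 = i and r = 10
Locus: Circle centered at (0, 1) with radius 10


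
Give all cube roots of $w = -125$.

|w| = 125, arg(w) = 180°
Root modulus = 125^(1/3) = 5
Root arguments: θ_k = (180° + 360°k)/3 for k = 0, 1, ..., 2
Roots: 5/2 + (5*sqrt(3)/2)i, -5, 5/2 - (5*sqrt(3)/2)i


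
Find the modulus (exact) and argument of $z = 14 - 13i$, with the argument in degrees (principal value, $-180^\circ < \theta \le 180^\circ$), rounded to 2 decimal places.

|z| = sqrt(14^2 + (-13)^2) = sqrt(365)
arg(z) = arctan(b/a) = arctan(-13/14) (quadrant-adjusted) = -42.88°


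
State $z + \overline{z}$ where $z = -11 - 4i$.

z + conjugate(z) = (a + bi) + (a - bi) = 2a
= 2 * (-11) = -22


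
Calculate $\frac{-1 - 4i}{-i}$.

Multiply numerator and denominator by conjugate (i):
= (-1 - 4i)(i) / (0^2 + (-1)^2)
= (4 - i) / 1
= 4 - i


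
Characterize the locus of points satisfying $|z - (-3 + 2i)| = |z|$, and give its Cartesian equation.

|z - z1| = |z - z2| means z is equidistant from z1 and z2,
i.e. the perpendicular bisector of the segment from (-3, 2) to (0, 0) (midpoint (-3/2, 1)).
With z = x + yi, square both sides:
(x - (-3))^2 + (y - 2)^2 = (x - 0)^2 + (y - 0)^2
The x^2 and y^2 terms cancel: 6x + (-4)y = 0 - 13 = -13
Simplify: 6x - 4y = -13
Locus: Perpendicular bisector of the segment from (-3, 2) to (0, 0): the line 6x - 4y = -13


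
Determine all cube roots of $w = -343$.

|w| = 343, arg(w) = 180°
Root modulus = 343^(1/3) = 7
Root arguments: θ_k = (180° + 360°k)/3 for k = 0, 1, ..., 2
Roots: 7/2 + (7*sqrt(3)/2)i, -7, 7/2 - (7*sqrt(3)/2)i


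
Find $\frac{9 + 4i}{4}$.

Divisor is real, so divide each part by 4:
= 9/4 + i


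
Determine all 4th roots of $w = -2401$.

|w| = 2401, arg(w) = 180°
Root modulus = 2401^(1/4) = 7
Root arguments: θ_k = (180° + 360°k)/4 for k = 0, 1, ..., 3
Roots: 7*sqrt(2)/2 + (7*sqrt(2)/2)i, -7*sqrt(2)/2 + (7*sqrt(2)/2)i, -7*sqrt(2)/2 - (7*sqrt(2)/2)i, 7*sqrt(2)/2 - (7*sqrt(2)/2)i


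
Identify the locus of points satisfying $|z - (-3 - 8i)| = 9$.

|z - z0| = r describes a circle centered at z0 with radius r
Here z0 = -3 - 8i and r = 9
Locus: Circle centered at (-3, -8) with radius 9
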